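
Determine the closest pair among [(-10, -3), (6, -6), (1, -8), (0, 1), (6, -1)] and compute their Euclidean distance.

Computing all pairwise distances among 5 points:

d((-10, -3), (6, -6)) = 16.2788
d((-10, -3), (1, -8)) = 12.083
d((-10, -3), (0, 1)) = 10.7703
d((-10, -3), (6, -1)) = 16.1245
d((6, -6), (1, -8)) = 5.3852
d((6, -6), (0, 1)) = 9.2195
d((6, -6), (6, -1)) = 5.0 <-- minimum
d((1, -8), (0, 1)) = 9.0554
d((1, -8), (6, -1)) = 8.6023
d((0, 1), (6, -1)) = 6.3246

Closest pair: (6, -6) and (6, -1) with distance 5.0

The closest pair is (6, -6) and (6, -1) with Euclidean distance 5.0. For 5 points, brute-force pairwise comparison is shown above. For large n, the divide-and-conquer algorithm (sort by x, recurse on halves, check the dividing strip) achieves O(n log n).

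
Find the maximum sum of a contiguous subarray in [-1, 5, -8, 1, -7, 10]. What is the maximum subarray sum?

Using Kadane's algorithm on [-1, 5, -8, 1, -7, 10]:

Scanning through the array:
Position 1 (value 5): max_ending_here = 5, max_so_far = 5
Position 2 (value -8): max_ending_here = -3, max_so_far = 5
Position 3 (value 1): max_ending_here = 1, max_so_far = 5
Position 4 (value -7): max_ending_here = -6, max_so_far = 5
Position 5 (value 10): max_ending_here = 10, max_so_far = 10

Maximum subarray: [10]
Maximum sum: 10

The maximum subarray is [10] with sum 10. This subarray runs from index 5 to index 5.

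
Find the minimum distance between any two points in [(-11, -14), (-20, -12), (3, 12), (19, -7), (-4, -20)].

Computing all pairwise distances among 5 points:

d((-11, -14), (-20, -12)) = 9.2195 <-- minimum
d((-11, -14), (3, 12)) = 29.5296
d((-11, -14), (19, -7)) = 30.8058
d((-11, -14), (-4, -20)) = 9.2195 <-- minimum
d((-20, -12), (3, 12)) = 33.2415
d((-20, -12), (19, -7)) = 39.3192
d((-20, -12), (-4, -20)) = 17.8885
d((3, 12), (19, -7)) = 24.8395
d((3, 12), (-4, -20)) = 32.7567
d((19, -7), (-4, -20)) = 26.4197

Minimum distance: 9.2195 (tie among 2 pairs: (-11, -14) and (-20, -12); (-11, -14) and (-4, -20))

The minimum Euclidean distance is 9.2195. There is a tie: 2 pairs achieve this minimum — (-11, -14) and (-20, -12); (-11, -14) and (-4, -20). Any of these is a valid closest pair. For 5 points, brute-force pairwise comparison is shown above. For large n, the divide-and-conquer algorithm (sort by x, recurse on halves, check the dividing strip) achieves O(n log n).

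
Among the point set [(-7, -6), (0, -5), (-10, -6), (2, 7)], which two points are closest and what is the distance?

Computing all pairwise distances among 4 points:

d((-7, -6), (0, -5)) = 7.0711
d((-7, -6), (-10, -6)) = 3.0 <-- minimum
d((-7, -6), (2, 7)) = 15.8114
d((0, -5), (-10, -6)) = 10.0499
d((0, -5), (2, 7)) = 12.1655
d((-10, -6), (2, 7)) = 17.6918

Closest pair: (-7, -6) and (-10, -6) with distance 3.0

The closest pair is (-7, -6) and (-10, -6) with Euclidean distance 3.0. For 4 points, brute-force pairwise comparison is shown above. For large n, the divide-and-conquer algorithm (sort by x, recurse on halves, check the dividing strip) achieves O(n log n).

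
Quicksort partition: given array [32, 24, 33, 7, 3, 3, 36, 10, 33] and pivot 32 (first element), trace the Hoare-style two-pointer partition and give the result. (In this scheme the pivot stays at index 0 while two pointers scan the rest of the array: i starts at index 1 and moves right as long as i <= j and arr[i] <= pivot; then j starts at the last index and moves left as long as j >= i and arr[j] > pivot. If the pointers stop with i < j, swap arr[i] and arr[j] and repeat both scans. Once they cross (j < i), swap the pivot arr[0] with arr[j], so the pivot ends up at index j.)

Hoare-style two-pointer partition with pivot = 32:

Initial array: [32, 24, 33, 7, 3, 3, 36, 10, 33]

Pointers start at i = 1, j = 8.
i stops at index 2 (arr[2]=33 > 32), j stops at index 7 (arr[7]=10 <= 32): swap arr[2] and arr[7], array becomes [32, 24, 10, 7, 3, 3, 36, 33, 33]
i ends at 6, j ends at 5: the pointers have crossed (j < i), so scanning stops.

Swap pivot arr[0] with arr[5] to place pivot at position 5: [3, 24, 10, 7, 3, 32, 36, 33, 33]
Pivot position: 5

After partitioning with pivot 32, the array becomes [3, 24, 10, 7, 3, 32, 36, 33, 33]. The pivot is placed at index 5. All elements to the left of the pivot are <= 32, and all elements to the right are > 32.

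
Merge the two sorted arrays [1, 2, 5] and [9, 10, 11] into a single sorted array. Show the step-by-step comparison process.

Merging process:

Compare 1 vs 9: take 1 from left. Merged: [1]
Compare 2 vs 9: take 2 from left. Merged: [1, 2]
Compare 5 vs 9: take 5 from left. Merged: [1, 2, 5]
Append remaining from right: [9, 10, 11]. Merged: [1, 2, 5, 9, 10, 11]

Final merged array: [1, 2, 5, 9, 10, 11]
Total comparisons: 3

The merged array is [1, 2, 5, 9, 10, 11], requiring 3 comparisons. The merge step runs in O(n) time where n is the total number of elements.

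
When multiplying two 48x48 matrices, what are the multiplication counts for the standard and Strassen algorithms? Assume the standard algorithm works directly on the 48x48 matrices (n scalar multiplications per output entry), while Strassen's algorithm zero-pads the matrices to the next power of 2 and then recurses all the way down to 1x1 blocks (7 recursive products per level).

Matrix multiplication for 48x48 matrices:

Strassen's algorithm requires power-of-2 dimensions. Pad 48x48 to 64x64 (next power of 2).

Standard algorithm: 48^3 = 110592 multiplications
Strassen's algorithm: 7^(log2(64)) = 7^6 = 117649 multiplications
Difference: 110592 - 117649 = -7057 (Strassen uses MORE here due to padding overhead — for small or just-over-power-of-2 n, padding can outweigh the per-level savings)

Standard: 110592 multiplications (48^3). Strassen: 117649 multiplications (7^6, after padding to 64x64). Strassen reduces 8 recursive multiplications to 7 at each level.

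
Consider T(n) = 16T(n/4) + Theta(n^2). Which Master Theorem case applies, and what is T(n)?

Master Theorem for T(n) = 16T(n/4) + O(n^2):

a = 16, b = 4, c = 2
log_b(a) = log_4(16) = 2.0000

Case 2: c = 2 = log_4(16) = 2.0000
T(n) = O(n^2 log n) = O(n^2 log n)

For T(n) = 16T(n/4) + O(n^2): log_4(16) = 2.0000. This is Case 2 of the Master Theorem (c = log_b(a), equal work at all levels), giving O(n^2 log n).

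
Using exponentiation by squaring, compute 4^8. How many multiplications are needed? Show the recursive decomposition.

Computing 4^8 by squaring (build up from 4^1; each line after the first costs one multiplication):

4^1 = 4
4^2 = (4^1)^2 = 4^2 = 16
4^4 = (4^2)^2 = 16^2 = 256
4^8 = (4^4)^2 = 256^2 = 65536

Result: 65536
Multiplications needed: 3 (3 lines after 4^1)

4^8 = 65536. Using exponentiation by squaring, this requires 3 multiplications. The key idea: if the exponent is even, square the half-power; if odd, multiply by the base once.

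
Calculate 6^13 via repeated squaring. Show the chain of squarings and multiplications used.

Computing 6^13 by squaring (build up from 6^1; each line after the first costs one multiplication):

6^1 = 6
6^2 = (6^1)^2 = 6^2 = 36
6^3 = 6 * 6^2 = 6 * 36 = 216
6^6 = (6^3)^2 = 216^2 = 46656
6^12 = (6^6)^2 = 46656^2 = 2176782336
6^13 = 6 * 6^12 = 6 * 2176782336 = 13060694016

Result: 13060694016
Multiplications needed: 5 (5 lines after 6^1)

6^13 = 13060694016. Using exponentiation by squaring, this requires 5 multiplications. The key idea: if the exponent is even, square the half-power; if odd, multiply by the base once.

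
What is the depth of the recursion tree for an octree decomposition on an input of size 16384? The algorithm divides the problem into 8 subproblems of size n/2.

For divide and conquer with division factor 2:

Problem sizes at each level:
Level 0: 16384
Level 1: 8192
Level 2: 4096
Level 3: 2048
Level 4: 1024
Level 5: 512
Level 6: 256
Level 7: 128
Level 8: 64
Level 9: 32
Level 10: 16
Level 11: 8
Level 12: 4
Level 13: 2
Level 14: 1

The root is level 0 and the size-1 base case is level 14 (the tree spans levels 0 through 14, i.e. 15 levels counting the root), so the depth is the number of divisions: log_2(16384) = 14

The recursion tree depth is log_2(16384) = 14. At each level, the problem size is divided by 2, so it takes 14 divisions to reduce to a base case of size 1. The algorithm makes 8 recursive calls at each level.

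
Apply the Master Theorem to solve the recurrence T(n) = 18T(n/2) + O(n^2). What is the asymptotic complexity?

Master Theorem for T(n) = 18T(n/2) + O(n^2):

a = 18, b = 2, c = 2
log_b(a) = log_2(18) = 4.1699

Case 1: c = 2 < log_2(18) = 4.1699
T(n) = O(n^(log_2 18))

For T(n) = 18T(n/2) + O(n^2): log_2(18) = 4.1699. This is Case 1 of the Master Theorem (c < log_b(a), work dominated by leaves), giving O(n^(log_2 18)).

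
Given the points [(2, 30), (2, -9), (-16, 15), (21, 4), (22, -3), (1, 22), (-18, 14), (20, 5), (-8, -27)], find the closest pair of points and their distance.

Computing all pairwise distances among 9 points:

d((2, 30), (2, -9)) = 39.0
d((2, 30), (-16, 15)) = 23.4307
d((2, 30), (21, 4)) = 32.2025
d((2, 30), (22, -3)) = 38.5876
d((2, 30), (1, 22)) = 8.0623
d((2, 30), (-18, 14)) = 25.6125
d((2, 30), (20, 5)) = 30.8058
d((2, 30), (-8, -27)) = 57.8705
d((2, -9), (-16, 15)) = 30.0
d((2, -9), (21, 4)) = 23.0217
d((2, -9), (22, -3)) = 20.8806
d((2, -9), (1, 22)) = 31.0161
d((2, -9), (-18, 14)) = 30.4795
d((2, -9), (20, 5)) = 22.8035
d((2, -9), (-8, -27)) = 20.5913
d((-16, 15), (21, 4)) = 38.6005
d((-16, 15), (22, -3)) = 42.0476
d((-16, 15), (1, 22)) = 18.3848
d((-16, 15), (-18, 14)) = 2.2361
d((-16, 15), (20, 5)) = 37.3631
d((-16, 15), (-8, -27)) = 42.7551
d((21, 4), (22, -3)) = 7.0711
d((21, 4), (1, 22)) = 26.9072
d((21, 4), (-18, 14)) = 40.2616
d((21, 4), (20, 5)) = 1.4142 <-- minimum
d((21, 4), (-8, -27)) = 42.45
d((22, -3), (1, 22)) = 32.6497
d((22, -3), (-18, 14)) = 43.4626
d((22, -3), (20, 5)) = 8.2462
d((22, -3), (-8, -27)) = 38.4187
d((1, 22), (-18, 14)) = 20.6155
d((1, 22), (20, 5)) = 25.4951
d((1, 22), (-8, -27)) = 49.8197
d((-18, 14), (20, 5)) = 39.0512
d((-18, 14), (-8, -27)) = 42.2019
d((20, 5), (-8, -27)) = 42.5206

Closest pair: (21, 4) and (20, 5) with distance 1.4142

The closest pair is (21, 4) and (20, 5) with Euclidean distance 1.4142. For 9 points, brute-force pairwise comparison is shown above. For large n, the divide-and-conquer algorithm (sort by x, recurse on halves, check the dividing strip) achieves O(n log n).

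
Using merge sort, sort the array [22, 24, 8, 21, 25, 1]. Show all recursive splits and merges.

Merge sort trace:

Split: [22, 24, 8, 21, 25, 1] -> [22, 24, 8] and [21, 25, 1]
  Split: [22, 24, 8] -> [22] and [24, 8]
    Split: [24, 8] -> [24] and [8]
    Merge: [24] + [8] -> [8, 24]
  Merge: [22] + [8, 24] -> [8, 22, 24]
  Split: [21, 25, 1] -> [21] and [25, 1]
    Split: [25, 1] -> [25] and [1]
    Merge: [25] + [1] -> [1, 25]
  Merge: [21] + [1, 25] -> [1, 21, 25]
Merge: [8, 22, 24] + [1, 21, 25] -> [1, 8, 21, 22, 24, 25]

Final sorted array: [1, 8, 21, 22, 24, 25]

The merge sort proceeds by recursively splitting the array and merging sorted halves.
After all merges, the sorted array is [1, 8, 21, 22, 24, 25].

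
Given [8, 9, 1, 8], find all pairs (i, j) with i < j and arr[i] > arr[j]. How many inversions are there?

Finding inversions in [8, 9, 1, 8]:

(0, 2): arr[0]=8 > arr[2]=1
(1, 2): arr[1]=9 > arr[2]=1
(1, 3): arr[1]=9 > arr[3]=8

Total inversions: 3

The array has 3 inversion(s): (0,2), (1,2), (1,3). Each pair (i,j) satisfies i < j and arr[i] > arr[j].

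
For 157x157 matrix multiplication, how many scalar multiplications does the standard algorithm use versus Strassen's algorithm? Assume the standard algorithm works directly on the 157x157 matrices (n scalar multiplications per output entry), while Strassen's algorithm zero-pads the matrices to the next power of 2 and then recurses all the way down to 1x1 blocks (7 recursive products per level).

Matrix multiplication for 157x157 matrices:

Strassen's algorithm requires power-of-2 dimensions. Pad 157x157 to 256x256 (next power of 2).

Standard algorithm: 157^3 = 3869893 multiplications
Strassen's algorithm: 7^(log2(256)) = 7^8 = 5764801 multiplications
Difference: 3869893 - 5764801 = -1894908 (Strassen uses MORE here due to padding overhead — for small or just-over-power-of-2 n, padding can outweigh the per-level savings)

Standard: 3869893 multiplications (157^3). Strassen: 5764801 multiplications (7^8, after padding to 256x256). Strassen reduces 8 recursive multiplications to 7 at each level.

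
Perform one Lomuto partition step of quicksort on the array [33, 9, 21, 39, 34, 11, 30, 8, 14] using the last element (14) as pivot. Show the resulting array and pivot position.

Lomuto partition with pivot = 14:

Initial array: [33, 9, 21, 39, 34, 11, 30, 8, 14]

arr[0]=33 > 14: no swap
arr[1]=9 <= 14: swap with position 0, array becomes [9, 33, 21, 39, 34, 11, 30, 8, 14]
arr[2]=21 > 14: no swap
arr[3]=39 > 14: no swap
arr[4]=34 > 14: no swap
arr[5]=11 <= 14: swap with position 1, array becomes [9, 11, 21, 39, 34, 33, 30, 8, 14]
arr[6]=30 > 14: no swap
arr[7]=8 <= 14: swap with position 2, array becomes [9, 11, 8, 39, 34, 33, 30, 21, 14]

Place pivot at position 3: [9, 11, 8, 14, 34, 33, 30, 21, 39]
Pivot position: 3

After partitioning with pivot 14, the array becomes [9, 11, 8, 14, 34, 33, 30, 21, 39]. The pivot is placed at index 3. All elements to the left of the pivot are <= 14, and all elements to the right are > 14.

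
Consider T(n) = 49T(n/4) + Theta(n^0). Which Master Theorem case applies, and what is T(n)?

Master Theorem for T(n) = 49T(n/4) + O(n^0):

a = 49, b = 4, c = 0
log_b(a) = log_4(49) = 2.8074

Case 1: c = 0 < log_4(49) = 2.8074
T(n) = O(n^(log_4 49))

For T(n) = 49T(n/4) + O(n^0): log_4(49) = 2.8074. This is Case 1 of the Master Theorem (c < log_b(a), work dominated by leaves), giving O(n^(log_4 49)).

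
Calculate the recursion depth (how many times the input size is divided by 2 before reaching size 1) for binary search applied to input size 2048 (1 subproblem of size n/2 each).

For divide and conquer with division factor 2:

Problem sizes at each level:
Level 0: 2048
Level 1: 1024
Level 2: 512
Level 3: 256
Level 4: 128
Level 5: 64
Level 6: 32
Level 7: 16
Level 8: 8
Level 9: 4
Level 10: 2
Level 11: 1

The root is level 0 and the size-1 base case is level 11 (the tree spans levels 0 through 11, i.e. 12 levels counting the root), so the depth is the number of divisions: log_2(2048) = 11

The recursion tree depth is log_2(2048) = 11. At each level, the problem size is divided by 2, so it takes 11 divisions to reduce to a base case of size 1. The algorithm makes 1 recursive call at each level.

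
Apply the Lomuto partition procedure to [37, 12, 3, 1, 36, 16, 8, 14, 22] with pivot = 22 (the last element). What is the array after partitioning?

Lomuto partition with pivot = 22:

Initial array: [37, 12, 3, 1, 36, 16, 8, 14, 22]

arr[0]=37 > 22: no swap
arr[1]=12 <= 22: swap with position 0, array becomes [12, 37, 3, 1, 36, 16, 8, 14, 22]
arr[2]=3 <= 22: swap with position 1, array becomes [12, 3, 37, 1, 36, 16, 8, 14, 22]
arr[3]=1 <= 22: swap with position 2, array becomes [12, 3, 1, 37, 36, 16, 8, 14, 22]
arr[4]=36 > 22: no swap
arr[5]=16 <= 22: swap with position 3, array becomes [12, 3, 1, 16, 36, 37, 8, 14, 22]
arr[6]=8 <= 22: swap with position 4, array becomes [12, 3, 1, 16, 8, 37, 36, 14, 22]
arr[7]=14 <= 22: swap with position 5, array becomes [12, 3, 1, 16, 8, 14, 36, 37, 22]

Place pivot at position 6: [12, 3, 1, 16, 8, 14, 22, 37, 36]
Pivot position: 6

After partitioning with pivot 22, the array becomes [12, 3, 1, 16, 8, 14, 22, 37, 36]. The pivot is placed at index 6. All elements to the left of the pivot are <= 22, and all elements to the right are > 22.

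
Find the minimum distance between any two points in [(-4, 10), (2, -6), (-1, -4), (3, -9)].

Computing all pairwise distances among 4 points:

d((-4, 10), (2, -6)) = 17.088
d((-4, 10), (-1, -4)) = 14.3178
d((-4, 10), (3, -9)) = 20.2485
d((2, -6), (-1, -4)) = 3.6056
d((2, -6), (3, -9)) = 3.1623 <-- minimum
d((-1, -4), (3, -9)) = 6.4031

Closest pair: (2, -6) and (3, -9) with distance 3.1623

The closest pair is (2, -6) and (3, -9) with Euclidean distance 3.1623. For 4 points, brute-force pairwise comparison is shown above. For large n, the divide-and-conquer algorithm (sort by x, recurse on halves, check the dividing strip) achieves O(n log n).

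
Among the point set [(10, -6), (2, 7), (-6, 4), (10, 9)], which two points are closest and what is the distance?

Computing all pairwise distances among 4 points:

d((10, -6), (2, 7)) = 15.2643
d((10, -6), (-6, 4)) = 18.868
d((10, -6), (10, 9)) = 15.0
d((2, 7), (-6, 4)) = 8.544
d((2, 7), (10, 9)) = 8.2462 <-- minimum
d((-6, 4), (10, 9)) = 16.7631

Closest pair: (2, 7) and (10, 9) with distance 8.2462

The closest pair is (2, 7) and (10, 9) with Euclidean distance 8.2462. For 4 points, brute-force pairwise comparison is shown above. For large n, the divide-and-conquer algorithm (sort by x, recurse on halves, check the dividing strip) achieves O(n log n).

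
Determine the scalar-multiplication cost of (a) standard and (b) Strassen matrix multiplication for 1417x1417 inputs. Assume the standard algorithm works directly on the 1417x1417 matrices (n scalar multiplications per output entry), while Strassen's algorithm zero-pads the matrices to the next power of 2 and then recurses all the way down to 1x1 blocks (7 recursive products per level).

Matrix multiplication for 1417x1417 matrices:

Strassen's algorithm requires power-of-2 dimensions. Pad 1417x1417 to 2048x2048 (next power of 2).

Standard algorithm: 1417^3 = 2845178713 multiplications
Strassen's algorithm: 7^(log2(2048)) = 7^11 = 1977326743 multiplications
Savings: 2845178713 - 1977326743 = 867851970 multiplications

Standard: 2845178713 multiplications (1417^3). Strassen: 1977326743 multiplications (7^11, after padding to 2048x2048). Strassen reduces 8 recursive multiplications to 7 at each level.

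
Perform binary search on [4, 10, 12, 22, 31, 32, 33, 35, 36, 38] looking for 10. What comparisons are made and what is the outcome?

Binary search for 10 in [4, 10, 12, 22, 31, 32, 33, 35, 36, 38]:

lo=0, hi=9, mid=4, arr[mid]=31 -> 31 > 10, search left half
lo=0, hi=3, mid=1, arr[mid]=10 -> Found target at index 1!

Binary search finds 10 at index 1 after 2 comparisons. The search repeatedly halves the search space by comparing with the middle element.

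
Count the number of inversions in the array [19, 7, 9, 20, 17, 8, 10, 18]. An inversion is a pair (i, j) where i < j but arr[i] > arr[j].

Finding inversions in [19, 7, 9, 20, 17, 8, 10, 18]:

(0, 1): arr[0]=19 > arr[1]=7
(0, 2): arr[0]=19 > arr[2]=9
(0, 4): arr[0]=19 > arr[4]=17
(0, 5): arr[0]=19 > arr[5]=8
(0, 6): arr[0]=19 > arr[6]=10
(0, 7): arr[0]=19 > arr[7]=18
(2, 5): arr[2]=9 > arr[5]=8
(3, 4): arr[3]=20 > arr[4]=17
(3, 5): arr[3]=20 > arr[5]=8
(3, 6): arr[3]=20 > arr[6]=10
(3, 7): arr[3]=20 > arr[7]=18
(4, 5): arr[4]=17 > arr[5]=8
(4, 6): arr[4]=17 > arr[6]=10

Total inversions: 13

The array has 13 inversion(s): (0,1), (0,2), (0,4), (0,5), (0,6), (0,7), (2,5), (3,4), (3,5), (3,6), (3,7), (4,5), (4,6). Each pair (i,j) satisfies i < j and arr[i] > arr[j].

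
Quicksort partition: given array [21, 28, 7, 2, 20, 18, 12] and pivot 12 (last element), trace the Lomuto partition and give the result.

Lomuto partition with pivot = 12:

Initial array: [21, 28, 7, 2, 20, 18, 12]

arr[0]=21 > 12: no swap
arr[1]=28 > 12: no swap
arr[2]=7 <= 12: swap with position 0, array becomes [7, 28, 21, 2, 20, 18, 12]
arr[3]=2 <= 12: swap with position 1, array becomes [7, 2, 21, 28, 20, 18, 12]
arr[4]=20 > 12: no swap
arr[5]=18 > 12: no swap

Place pivot at position 2: [7, 2, 12, 28, 20, 18, 21]
Pivot position: 2

After partitioning with pivot 12, the array becomes [7, 2, 12, 28, 20, 18, 21]. The pivot is placed at index 2. All elements to the left of the pivot are <= 12, and all elements to the right are > 12.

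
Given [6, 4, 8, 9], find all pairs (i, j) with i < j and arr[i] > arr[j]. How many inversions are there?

Finding inversions in [6, 4, 8, 9]:

(0, 1): arr[0]=6 > arr[1]=4

Total inversions: 1

The array has 1 inversion(s): (0,1). Each pair (i,j) satisfies i < j and arr[i] > arr[j].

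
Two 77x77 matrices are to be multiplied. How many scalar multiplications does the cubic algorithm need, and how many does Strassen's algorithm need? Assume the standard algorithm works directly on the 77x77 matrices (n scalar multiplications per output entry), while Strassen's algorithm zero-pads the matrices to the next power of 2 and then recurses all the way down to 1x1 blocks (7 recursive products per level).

Matrix multiplication for 77x77 matrices:

Strassen's algorithm requires power-of-2 dimensions. Pad 77x77 to 128x128 (next power of 2).

Standard algorithm: 77^3 = 456533 multiplications
Strassen's algorithm: 7^(log2(128)) = 7^7 = 823543 multiplications
Difference: 456533 - 823543 = -367010 (Strassen uses MORE here due to padding overhead — for small or just-over-power-of-2 n, padding can outweigh the per-level savings)

Standard: 456533 multiplications (77^3). Strassen: 823543 multiplications (7^7, after padding to 128x128). Strassen reduces 8 recursive multiplications to 7 at each level.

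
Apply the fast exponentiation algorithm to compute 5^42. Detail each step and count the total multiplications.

Computing 5^42 by squaring (build up from 5^1; each line after the first costs one multiplication):

5^1 = 5
5^2 = (5^1)^2 = 5^2 = 25
5^4 = (5^2)^2 = 25^2 = 625
5^5 = 5 * 5^4 = 5 * 625 = 3125
5^10 = (5^5)^2 = 3125^2 = 9765625
5^20 = (5^10)^2 = 9765625^2 = 95367431640625
5^21 = 5 * 5^20 = 5 * 95367431640625 = 476837158203125
5^42 = (5^21)^2 = 476837158203125^2 = 227373675443232059478759765625

Result: 227373675443232059478759765625
Multiplications needed: 7 (7 lines after 5^1)

5^42 = 227373675443232059478759765625. Using exponentiation by squaring, this requires 7 multiplications. The key idea: if the exponent is even, square the half-power; if odd, multiply by the base once.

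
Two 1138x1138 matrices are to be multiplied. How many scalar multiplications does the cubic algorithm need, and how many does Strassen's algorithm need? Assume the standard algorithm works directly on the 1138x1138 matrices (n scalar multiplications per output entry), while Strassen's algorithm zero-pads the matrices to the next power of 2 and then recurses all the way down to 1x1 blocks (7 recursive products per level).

Matrix multiplication for 1138x1138 matrices:

Strassen's algorithm requires power-of-2 dimensions. Pad 1138x1138 to 2048x2048 (next power of 2).

Standard algorithm: 1138^3 = 1473760072 multiplications
Strassen's algorithm: 7^(log2(2048)) = 7^11 = 1977326743 multiplications
Difference: 1473760072 - 1977326743 = -503566671 (Strassen uses MORE here due to padding overhead — for small or just-over-power-of-2 n, padding can outweigh the per-level savings)

Standard: 1473760072 multiplications (1138^3). Strassen: 1977326743 multiplications (7^11, after padding to 2048x2048). Strassen reduces 8 recursive multiplications to 7 at each level.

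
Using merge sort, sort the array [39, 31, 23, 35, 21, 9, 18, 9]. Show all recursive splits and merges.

Merge sort trace:

Split: [39, 31, 23, 35, 21, 9, 18, 9] -> [39, 31, 23, 35] and [21, 9, 18, 9]
  Split: [39, 31, 23, 35] -> [39, 31] and [23, 35]
    Split: [39, 31] -> [39] and [31]
    Merge: [39] + [31] -> [31, 39]
    Split: [23, 35] -> [23] and [35]
    Merge: [23] + [35] -> [23, 35]
  Merge: [31, 39] + [23, 35] -> [23, 31, 35, 39]
  Split: [21, 9, 18, 9] -> [21, 9] and [18, 9]
    Split: [21, 9] -> [21] and [9]
    Merge: [21] + [9] -> [9, 21]
    Split: [18, 9] -> [18] and [9]
    Merge: [18] + [9] -> [9, 18]
  Merge: [9, 21] + [9, 18] -> [9, 9, 18, 21]
Merge: [23, 31, 35, 39] + [9, 9, 18, 21] -> [9, 9, 18, 21, 23, 31, 35, 39]

Final sorted array: [9, 9, 18, 21, 23, 31, 35, 39]

The merge sort proceeds by recursively splitting the array and merging sorted halves.
After all merges, the sorted array is [9, 9, 18, 21, 23, 31, 35, 39].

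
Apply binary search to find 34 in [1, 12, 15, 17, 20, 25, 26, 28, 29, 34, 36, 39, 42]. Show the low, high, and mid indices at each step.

Binary search for 34 in [1, 12, 15, 17, 20, 25, 26, 28, 29, 34, 36, 39, 42]:

lo=0, hi=12, mid=6, arr[mid]=26 -> 26 < 34, search right half
lo=7, hi=12, mid=9, arr[mid]=34 -> Found target at index 9!

Binary search finds 34 at index 9 after 2 comparisons. The search repeatedly halves the search space by comparing with the middle element.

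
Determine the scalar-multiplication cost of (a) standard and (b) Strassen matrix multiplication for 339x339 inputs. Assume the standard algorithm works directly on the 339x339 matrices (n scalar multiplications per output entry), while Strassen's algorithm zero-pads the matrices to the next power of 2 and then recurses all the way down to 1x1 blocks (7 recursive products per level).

Matrix multiplication for 339x339 matrices:

Strassen's algorithm requires power-of-2 dimensions. Pad 339x339 to 512x512 (next power of 2).

Standard algorithm: 339^3 = 38958219 multiplications
Strassen's algorithm: 7^(log2(512)) = 7^9 = 40353607 multiplications
Difference: 38958219 - 40353607 = -1395388 (Strassen uses MORE here due to padding overhead — for small or just-over-power-of-2 n, padding can outweigh the per-level savings)

Standard: 38958219 multiplications (339^3). Strassen: 40353607 multiplications (7^9, after padding to 512x512). Strassen reduces 8 recursive multiplications to 7 at each level.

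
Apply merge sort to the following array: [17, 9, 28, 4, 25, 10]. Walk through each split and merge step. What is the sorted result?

Merge sort trace:

Split: [17, 9, 28, 4, 25, 10] -> [17, 9, 28] and [4, 25, 10]
  Split: [17, 9, 28] -> [17] and [9, 28]
    Split: [9, 28] -> [9] and [28]
    Merge: [9] + [28] -> [9, 28]
  Merge: [17] + [9, 28] -> [9, 17, 28]
  Split: [4, 25, 10] -> [4] and [25, 10]
    Split: [25, 10] -> [25] and [10]
    Merge: [25] + [10] -> [10, 25]
  Merge: [4] + [10, 25] -> [4, 10, 25]
Merge: [9, 17, 28] + [4, 10, 25] -> [4, 9, 10, 17, 25, 28]

Final sorted array: [4, 9, 10, 17, 25, 28]

The merge sort proceeds by recursively splitting the array and merging sorted halves.
After all merges, the sorted array is [4, 9, 10, 17, 25, 28].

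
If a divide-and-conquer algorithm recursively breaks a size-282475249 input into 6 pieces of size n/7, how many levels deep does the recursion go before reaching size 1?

For divide and conquer with division factor 7:

Problem sizes at each level:
Level 0: 282475249
Level 1: 40353607
Level 2: 5764801
Level 3: 823543
Level 4: 117649
Level 5: 16807
Level 6: 2401
Level 7: 343
Level 8: 49
Level 9: 7
Level 10: 1

The root is level 0 and the size-1 base case is level 10 (the tree spans levels 0 through 10, i.e. 11 levels counting the root), so the depth is the number of divisions: log_7(282475249) = 10

The recursion tree depth is log_7(282475249) = 10. At each level, the problem size is divided by 7, so it takes 10 divisions to reduce to a base case of size 1. The algorithm makes 6 recursive calls at each level.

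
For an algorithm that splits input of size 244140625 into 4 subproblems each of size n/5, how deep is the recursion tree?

For divide and conquer with division factor 5:

Problem sizes at each level:
Level 0: 244140625
Level 1: 48828125
Level 2: 9765625
Level 3: 1953125
Level 4: 390625
Level 5: 78125
Level 6: 15625
Level 7: 3125
Level 8: 625
Level 9: 125
Level 10: 25
Level 11: 5
Level 12: 1

The root is level 0 and the size-1 base case is level 12 (the tree spans levels 0 through 12, i.e. 13 levels counting the root), so the depth is the number of divisions: log_5(244140625) = 12

The recursion tree depth is log_5(244140625) = 12. At each level, the problem size is divided by 5, so it takes 12 divisions to reduce to a base case of size 1. The algorithm makes 4 recursive calls at each level.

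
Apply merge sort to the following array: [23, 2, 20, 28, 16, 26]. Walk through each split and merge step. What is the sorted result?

Merge sort trace:

Split: [23, 2, 20, 28, 16, 26] -> [23, 2, 20] and [28, 16, 26]
  Split: [23, 2, 20] -> [23] and [2, 20]
    Split: [2, 20] -> [2] and [20]
    Merge: [2] + [20] -> [2, 20]
  Merge: [23] + [2, 20] -> [2, 20, 23]
  Split: [28, 16, 26] -> [28] and [16, 26]
    Split: [16, 26] -> [16] and [26]
    Merge: [16] + [26] -> [16, 26]
  Merge: [28] + [16, 26] -> [16, 26, 28]
Merge: [2, 20, 23] + [16, 26, 28] -> [2, 16, 20, 23, 26, 28]

Final sorted array: [2, 16, 20, 23, 26, 28]

The merge sort proceeds by recursively splitting the array and merging sorted halves.
After all merges, the sorted array is [2, 16, 20, 23, 26, 28].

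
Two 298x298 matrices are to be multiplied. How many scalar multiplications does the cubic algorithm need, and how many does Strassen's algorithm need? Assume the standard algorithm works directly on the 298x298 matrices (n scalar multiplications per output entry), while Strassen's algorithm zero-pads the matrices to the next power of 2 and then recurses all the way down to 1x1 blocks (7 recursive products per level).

Matrix multiplication for 298x298 matrices:

Strassen's algorithm requires power-of-2 dimensions. Pad 298x298 to 512x512 (next power of 2).

Standard algorithm: 298^3 = 26463592 multiplications
Strassen's algorithm: 7^(log2(512)) = 7^9 = 40353607 multiplications
Difference: 26463592 - 40353607 = -13890015 (Strassen uses MORE here due to padding overhead — for small or just-over-power-of-2 n, padding can outweigh the per-level savings)

Standard: 26463592 multiplications (298^3). Strassen: 40353607 multiplications (7^9, after padding to 512x512). Strassen reduces 8 recursive multiplications to 7 at each level.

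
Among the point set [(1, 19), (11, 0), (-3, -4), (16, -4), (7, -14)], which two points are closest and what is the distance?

Computing all pairwise distances among 5 points:

d((1, 19), (11, 0)) = 21.4709
d((1, 19), (-3, -4)) = 23.3452
d((1, 19), (16, -4)) = 27.4591
d((1, 19), (7, -14)) = 33.541
d((11, 0), (-3, -4)) = 14.5602
d((11, 0), (16, -4)) = 6.4031 <-- minimum
d((11, 0), (7, -14)) = 14.5602
d((-3, -4), (16, -4)) = 19.0
d((-3, -4), (7, -14)) = 14.1421
d((16, -4), (7, -14)) = 13.4536

Closest pair: (11, 0) and (16, -4) with distance 6.4031

The closest pair is (11, 0) and (16, -4) with Euclidean distance 6.4031. For 5 points, brute-force pairwise comparison is shown above. For large n, the divide-and-conquer algorithm (sort by x, recurse on halves, check the dividing strip) achieves O(n log n).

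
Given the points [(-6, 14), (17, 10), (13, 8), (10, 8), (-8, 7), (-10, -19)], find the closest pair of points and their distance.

Computing all pairwise distances among 6 points:

d((-6, 14), (17, 10)) = 23.3452
d((-6, 14), (13, 8)) = 19.9249
d((-6, 14), (10, 8)) = 17.088
d((-6, 14), (-8, 7)) = 7.2801
d((-6, 14), (-10, -19)) = 33.2415
d((17, 10), (13, 8)) = 4.4721
d((17, 10), (10, 8)) = 7.2801
d((17, 10), (-8, 7)) = 25.1794
d((17, 10), (-10, -19)) = 39.6232
d((13, 8), (10, 8)) = 3.0 <-- minimum
d((13, 8), (-8, 7)) = 21.0238
d((13, 8), (-10, -19)) = 35.4683
d((10, 8), (-8, 7)) = 18.0278
d((10, 8), (-10, -19)) = 33.6006
d((-8, 7), (-10, -19)) = 26.0768

Closest pair: (13, 8) and (10, 8) with distance 3.0

The closest pair is (13, 8) and (10, 8) with Euclidean distance 3.0. For 6 points, brute-force pairwise comparison is shown above. For large n, the divide-and-conquer algorithm (sort by x, recurse on halves, check the dividing strip) achieves O(n log n).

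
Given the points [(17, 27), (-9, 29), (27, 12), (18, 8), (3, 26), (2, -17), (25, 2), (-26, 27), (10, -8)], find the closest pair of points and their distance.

Computing all pairwise distances among 9 points:

d((17, 27), (-9, 29)) = 26.0768
d((17, 27), (27, 12)) = 18.0278
d((17, 27), (18, 8)) = 19.0263
d((17, 27), (3, 26)) = 14.0357
d((17, 27), (2, -17)) = 46.4866
d((17, 27), (25, 2)) = 26.2488
d((17, 27), (-26, 27)) = 43.0
d((17, 27), (10, -8)) = 35.6931
d((-9, 29), (27, 12)) = 39.8121
d((-9, 29), (18, 8)) = 34.2053
d((-9, 29), (3, 26)) = 12.3693
d((-9, 29), (2, -17)) = 47.2969
d((-9, 29), (25, 2)) = 43.4166
d((-9, 29), (-26, 27)) = 17.1172
d((-9, 29), (10, -8)) = 41.5933
d((27, 12), (18, 8)) = 9.8489
d((27, 12), (3, 26)) = 27.7849
d((27, 12), (2, -17)) = 38.2884
d((27, 12), (25, 2)) = 10.198
d((27, 12), (-26, 27)) = 55.0818
d((27, 12), (10, -8)) = 26.2488
d((18, 8), (3, 26)) = 23.4307
d((18, 8), (2, -17)) = 29.6816
d((18, 8), (25, 2)) = 9.2195 <-- minimum
d((18, 8), (-26, 27)) = 47.927
d((18, 8), (10, -8)) = 17.8885
d((3, 26), (2, -17)) = 43.0116
d((3, 26), (25, 2)) = 32.5576
d((3, 26), (-26, 27)) = 29.0172
d((3, 26), (10, -8)) = 34.7131
d((2, -17), (25, 2)) = 29.8329
d((2, -17), (-26, 27)) = 52.1536
d((2, -17), (10, -8)) = 12.0416
d((25, 2), (-26, 27)) = 56.7979
d((25, 2), (10, -8)) = 18.0278
d((-26, 27), (10, -8)) = 50.2096

Closest pair: (18, 8) and (25, 2) with distance 9.2195

The closest pair is (18, 8) and (25, 2) with Euclidean distance 9.2195. For 9 points, brute-force pairwise comparison is shown above. For large n, the divide-and-conquer algorithm (sort by x, recurse on halves, check the dividing strip) achieves O(n log n).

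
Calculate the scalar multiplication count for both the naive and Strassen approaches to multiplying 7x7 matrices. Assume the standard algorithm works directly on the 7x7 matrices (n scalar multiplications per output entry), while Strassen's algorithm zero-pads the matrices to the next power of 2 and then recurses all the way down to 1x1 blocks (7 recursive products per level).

Matrix multiplication for 7x7 matrices:

Strassen's algorithm requires power-of-2 dimensions. Pad 7x7 to 8x8 (next power of 2).

Standard algorithm: 7^3 = 343 multiplications
Strassen's algorithm: 7^(log2(8)) = 7^3 = 343 multiplications
Savings: 343 - 343 = 0 multiplications

Standard: 343 multiplications (7^3). Strassen: 343 multiplications (7^3, after padding to 8x8). Strassen reduces 8 recursive multiplications to 7 at each level.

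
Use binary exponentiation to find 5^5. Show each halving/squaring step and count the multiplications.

Computing 5^5 by squaring (build up from 5^1; each line after the first costs one multiplication):

5^1 = 5
5^2 = (5^1)^2 = 5^2 = 25
5^4 = (5^2)^2 = 25^2 = 625
5^5 = 5 * 5^4 = 5 * 625 = 3125

Result: 3125
Multiplications needed: 3 (3 lines after 5^1)

5^5 = 3125. Using exponentiation by squaring, this requires 3 multiplications. The key idea: if the exponent is even, square the half-power; if odd, multiply by the base once.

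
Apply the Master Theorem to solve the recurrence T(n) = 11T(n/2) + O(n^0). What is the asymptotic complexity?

Master Theorem for T(n) = 11T(n/2) + O(n^0):

a = 11, b = 2, c = 0
log_b(a) = log_2(11) = 3.4594

Case 1: c = 0 < log_2(11) = 3.4594
T(n) = O(n^(log_2 11))

For T(n) = 11T(n/2) + O(n^0): log_2(11) = 3.4594. This is Case 1 of the Master Theorem (c < log_b(a), work dominated by leaves), giving O(n^(log_2 11)).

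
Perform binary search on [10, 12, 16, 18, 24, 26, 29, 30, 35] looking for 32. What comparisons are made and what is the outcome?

Binary search for 32 in [10, 12, 16, 18, 24, 26, 29, 30, 35]:

lo=0, hi=8, mid=4, arr[mid]=24 -> 24 < 32, search right half
lo=5, hi=8, mid=6, arr[mid]=29 -> 29 < 32, search right half
lo=7, hi=8, mid=7, arr[mid]=30 -> 30 < 32, search right half
lo=8, hi=8, mid=8, arr[mid]=35 -> 35 > 32, search left half
lo=8 > hi=7, target 32 not found

Binary search determines that 32 is not in the array after 4 comparisons. The search space was exhausted without finding the target.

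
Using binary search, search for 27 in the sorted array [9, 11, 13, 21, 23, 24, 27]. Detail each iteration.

Binary search for 27 in [9, 11, 13, 21, 23, 24, 27]:

lo=0, hi=6, mid=3, arr[mid]=21 -> 21 < 27, search right half
lo=4, hi=6, mid=5, arr[mid]=24 -> 24 < 27, search right half
lo=6, hi=6, mid=6, arr[mid]=27 -> Found target at index 6!

Binary search finds 27 at index 6 after 3 comparisons. The search repeatedly halves the search space by comparing with the middle element.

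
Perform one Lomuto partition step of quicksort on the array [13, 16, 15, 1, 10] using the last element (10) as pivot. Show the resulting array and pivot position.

Lomuto partition with pivot = 10:

Initial array: [13, 16, 15, 1, 10]

arr[0]=13 > 10: no swap
arr[1]=16 > 10: no swap
arr[2]=15 > 10: no swap
arr[3]=1 <= 10: swap with position 0, array becomes [1, 16, 15, 13, 10]

Place pivot at position 1: [1, 10, 15, 13, 16]
Pivot position: 1

After partitioning with pivot 10, the array becomes [1, 10, 15, 13, 16]. The pivot is placed at index 1. All elements to the left of the pivot are <= 10, and all elements to the right are > 10.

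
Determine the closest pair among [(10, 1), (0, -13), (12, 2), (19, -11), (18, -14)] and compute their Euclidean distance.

Computing all pairwise distances among 5 points:

d((10, 1), (0, -13)) = 17.2047
d((10, 1), (12, 2)) = 2.2361 <-- minimum
d((10, 1), (19, -11)) = 15.0
d((10, 1), (18, -14)) = 17.0
d((0, -13), (12, 2)) = 19.2094
d((0, -13), (19, -11)) = 19.105
d((0, -13), (18, -14)) = 18.0278
d((12, 2), (19, -11)) = 14.7648
d((12, 2), (18, -14)) = 17.088
d((19, -11), (18, -14)) = 3.1623

Closest pair: (10, 1) and (12, 2) with distance 2.2361

The closest pair is (10, 1) and (12, 2) with Euclidean distance 2.2361. For 5 points, brute-force pairwise comparison is shown above. For large n, the divide-and-conquer algorithm (sort by x, recurse on halves, check the dividing strip) achieves O(n log n).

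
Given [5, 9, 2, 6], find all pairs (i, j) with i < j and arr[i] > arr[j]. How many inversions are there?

Finding inversions in [5, 9, 2, 6]:

(0, 2): arr[0]=5 > arr[2]=2
(1, 2): arr[1]=9 > arr[2]=2
(1, 3): arr[1]=9 > arr[3]=6

Total inversions: 3

The array has 3 inversion(s): (0,2), (1,2), (1,3). Each pair (i,j) satisfies i < j and arr[i] > arr[j].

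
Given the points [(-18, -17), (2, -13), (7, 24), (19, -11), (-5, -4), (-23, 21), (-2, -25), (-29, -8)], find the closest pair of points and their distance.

Computing all pairwise distances among 8 points:

d((-18, -17), (2, -13)) = 20.3961
d((-18, -17), (7, 24)) = 48.0208
d((-18, -17), (19, -11)) = 37.4833
d((-18, -17), (-5, -4)) = 18.3848
d((-18, -17), (-23, 21)) = 38.3275
d((-18, -17), (-2, -25)) = 17.8885
d((-18, -17), (-29, -8)) = 14.2127
d((2, -13), (7, 24)) = 37.3363
d((2, -13), (19, -11)) = 17.1172
d((2, -13), (-5, -4)) = 11.4018 <-- minimum
d((2, -13), (-23, 21)) = 42.2019
d((2, -13), (-2, -25)) = 12.6491
d((2, -13), (-29, -8)) = 31.4006
d((7, 24), (19, -11)) = 37.0
d((7, 24), (-5, -4)) = 30.4631
d((7, 24), (-23, 21)) = 30.1496
d((7, 24), (-2, -25)) = 49.8197
d((7, 24), (-29, -8)) = 48.1664
d((19, -11), (-5, -4)) = 25.0
d((19, -11), (-23, 21)) = 52.8015
d((19, -11), (-2, -25)) = 25.2389
d((19, -11), (-29, -8)) = 48.0937
d((-5, -4), (-23, 21)) = 30.8058
d((-5, -4), (-2, -25)) = 21.2132
d((-5, -4), (-29, -8)) = 24.3311
d((-23, 21), (-2, -25)) = 50.5668
d((-23, 21), (-29, -8)) = 29.6142
d((-2, -25), (-29, -8)) = 31.9061

Closest pair: (2, -13) and (-5, -4) with distance 11.4018

The closest pair is (2, -13) and (-5, -4) with Euclidean distance 11.4018. For 8 points, brute-force pairwise comparison is shown above. For large n, the divide-and-conquer algorithm (sort by x, recurse on halves, check the dividing strip) achieves O(n log n).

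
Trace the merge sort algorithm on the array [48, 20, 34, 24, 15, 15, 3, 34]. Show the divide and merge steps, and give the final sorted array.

Merge sort trace:

Split: [48, 20, 34, 24, 15, 15, 3, 34] -> [48, 20, 34, 24] and [15, 15, 3, 34]
  Split: [48, 20, 34, 24] -> [48, 20] and [34, 24]
    Split: [48, 20] -> [48] and [20]
    Merge: [48] + [20] -> [20, 48]
    Split: [34, 24] -> [34] and [24]
    Merge: [34] + [24] -> [24, 34]
  Merge: [20, 48] + [24, 34] -> [20, 24, 34, 48]
  Split: [15, 15, 3, 34] -> [15, 15] and [3, 34]
    Split: [15, 15] -> [15] and [15]
    Merge: [15] + [15] -> [15, 15]
    Split: [3, 34] -> [3] and [34]
    Merge: [3] + [34] -> [3, 34]
  Merge: [15, 15] + [3, 34] -> [3, 15, 15, 34]
Merge: [20, 24, 34, 48] + [3, 15, 15, 34] -> [3, 15, 15, 20, 24, 34, 34, 48]

Final sorted array: [3, 15, 15, 20, 24, 34, 34, 48]

The merge sort proceeds by recursively splitting the array and merging sorted halves.
After all merges, the sorted array is [3, 15, 15, 20, 24, 34, 34, 48].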